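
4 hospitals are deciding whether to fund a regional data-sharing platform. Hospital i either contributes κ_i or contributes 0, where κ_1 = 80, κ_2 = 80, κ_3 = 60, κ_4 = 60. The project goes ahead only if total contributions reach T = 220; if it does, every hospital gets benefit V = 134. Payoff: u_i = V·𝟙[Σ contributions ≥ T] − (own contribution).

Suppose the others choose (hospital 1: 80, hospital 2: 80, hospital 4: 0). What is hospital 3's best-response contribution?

60

Others' total = 160. Contributing 60 brings total to 220 ≥ 220: gain V − κ_3 = 74.
Best response: 60.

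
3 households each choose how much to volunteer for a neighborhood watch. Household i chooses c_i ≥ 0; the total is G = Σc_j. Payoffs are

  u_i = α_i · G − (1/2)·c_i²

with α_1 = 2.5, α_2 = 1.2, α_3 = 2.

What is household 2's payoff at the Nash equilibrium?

6.12

Household i's FOC: ∂u_i/∂c_i = α_i − c_i = 0, so c_i* = α_i.
NE contributions = (2.5, 1.2, 2); G = 5.7.
u_2 = α_2·G − ½·(c_2)² = 1.2·5.7 − ½·1.2² = 6.12.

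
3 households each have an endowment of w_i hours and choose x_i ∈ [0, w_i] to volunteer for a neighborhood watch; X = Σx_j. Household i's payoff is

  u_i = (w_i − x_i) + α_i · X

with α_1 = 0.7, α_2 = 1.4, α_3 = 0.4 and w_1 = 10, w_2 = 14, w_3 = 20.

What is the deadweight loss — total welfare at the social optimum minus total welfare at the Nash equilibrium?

45

∂u_i/∂x_i = α_i − 1, so household i contributes w_i if α_i > 1, else 0.
α_i > 1 for i ∈ {2}; NE contributions (0, 14, 0), X = 14.
W^NE = Σw_i − X^NE + (Σα_i)·X^NE = 44 + 1.5·14 = 65.
Planner: ∂(Σu_j)/∂x_i = Σα_j − 1 = 1.5 > 0, so everyone contributes w_i; X^SO = 44, W^SO = 44 + 1.5·44 = 110.
Deadweight loss = 45.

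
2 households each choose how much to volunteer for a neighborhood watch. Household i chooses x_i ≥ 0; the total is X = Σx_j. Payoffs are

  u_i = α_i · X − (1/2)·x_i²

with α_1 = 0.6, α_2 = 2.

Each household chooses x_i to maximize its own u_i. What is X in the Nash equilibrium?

2.6

Household i's FOC: ∂u_i/∂x_i = α_i − x_i = 0, so x_i* = α_i.
NE contributions = (0.6, 2); X = 2.6.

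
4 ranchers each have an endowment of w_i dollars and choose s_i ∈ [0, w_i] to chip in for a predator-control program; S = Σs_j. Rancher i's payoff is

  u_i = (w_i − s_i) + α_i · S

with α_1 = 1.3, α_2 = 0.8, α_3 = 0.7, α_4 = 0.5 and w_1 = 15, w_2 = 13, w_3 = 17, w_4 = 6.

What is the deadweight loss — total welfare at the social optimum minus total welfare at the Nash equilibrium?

∂u_i/∂s_i = α_i − 1, so rancher i contributes w_i if α_i > 1, else 0.
α_i > 1 for i ∈ {1}; NE contributions (15, 0, 0, 0), S = 15.
W^NE = Σw_i − S^NE + (Σα_i)·S^NE = 51 + 2.3·15 = 85.5.
Planner: ∂(Σu_j)/∂s_i = Σα_j − 1 = 2.3 > 0, so everyone contributes w_i; S^SO = 51, W^SO = 51 + 2.3·51 = 168.3.
Deadweight loss = 82.8.

82.8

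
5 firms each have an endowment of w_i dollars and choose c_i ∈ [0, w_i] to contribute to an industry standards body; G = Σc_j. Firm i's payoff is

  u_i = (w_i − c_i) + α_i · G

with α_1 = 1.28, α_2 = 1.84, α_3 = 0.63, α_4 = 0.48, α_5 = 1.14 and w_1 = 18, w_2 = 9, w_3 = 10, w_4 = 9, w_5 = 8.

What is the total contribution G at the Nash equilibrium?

∂u_i/∂c_i = α_i − 1, so firm i contributes w_i if α_i > 1, else 0.
α_i > 1 for i ∈ {1, 2, 5}; NE contributions (18, 9, 0, 0, 8), G = 35.

35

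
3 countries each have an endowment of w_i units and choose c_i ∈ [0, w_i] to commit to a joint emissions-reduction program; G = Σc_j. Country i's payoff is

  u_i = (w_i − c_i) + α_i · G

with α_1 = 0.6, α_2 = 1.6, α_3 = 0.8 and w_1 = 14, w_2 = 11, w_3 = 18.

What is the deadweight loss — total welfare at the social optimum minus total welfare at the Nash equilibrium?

64

∂u_i/∂c_i = α_i − 1, so country i contributes w_i if α_i > 1, else 0.
α_i > 1 for i ∈ {2}; NE contributions (0, 11, 0), G = 11.
W^NE = Σw_i − G^NE + (Σα_i)·G^NE = 43 + 2·11 = 65.
Planner: ∂(Σu_j)/∂c_i = Σα_j − 1 = 2 > 0, so everyone contributes w_i; G^SO = 43, W^SO = 43 + 2·43 = 129.
Deadweight loss = 64.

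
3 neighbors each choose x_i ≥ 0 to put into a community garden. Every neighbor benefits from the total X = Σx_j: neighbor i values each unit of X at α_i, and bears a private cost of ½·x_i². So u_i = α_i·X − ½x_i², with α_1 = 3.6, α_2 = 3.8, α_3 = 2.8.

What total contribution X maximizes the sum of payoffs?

Planner FOC: ∂(Σu_j)/∂x_i = (Σα_j) − x_i = 0, so x_i^SO = Σα_j = 10.2 for every i; X^SO = 30.6.

30.6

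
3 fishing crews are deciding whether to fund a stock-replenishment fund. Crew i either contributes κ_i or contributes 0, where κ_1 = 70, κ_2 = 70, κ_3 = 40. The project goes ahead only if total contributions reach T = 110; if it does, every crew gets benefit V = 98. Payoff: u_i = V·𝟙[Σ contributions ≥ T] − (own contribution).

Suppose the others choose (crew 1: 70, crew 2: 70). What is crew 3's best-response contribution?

0

Others' total = 140 ≥ 110; contributing adds cost 40 for no extra benefit.
Best response: 0.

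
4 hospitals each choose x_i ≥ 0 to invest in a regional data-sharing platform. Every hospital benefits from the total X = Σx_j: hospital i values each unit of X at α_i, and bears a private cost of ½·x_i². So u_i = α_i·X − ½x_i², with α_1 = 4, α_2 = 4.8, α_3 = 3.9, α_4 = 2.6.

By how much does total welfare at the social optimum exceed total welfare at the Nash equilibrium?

264.595

Hospital i's FOC: ∂u_i/∂x_i = α_i − x_i = 0, so x_i* = α_i.
NE contributions = (4, 4.8, 3.9, 2.6); X = 15.3.
W^NE = (Σα)·X − ½Σα_i² = 15.3² − ½·61.01 = 203.585.
Planner sets x_i = Σα_j = 15.3 for every i, so X^SO = 4·15.3 = 61.2.
W^SO = (Σα)·X^SO − ½·4·(Σα)² = (4/2)·15.3² = 468.18.
Deadweight loss = W^SO − W^NE = 264.595.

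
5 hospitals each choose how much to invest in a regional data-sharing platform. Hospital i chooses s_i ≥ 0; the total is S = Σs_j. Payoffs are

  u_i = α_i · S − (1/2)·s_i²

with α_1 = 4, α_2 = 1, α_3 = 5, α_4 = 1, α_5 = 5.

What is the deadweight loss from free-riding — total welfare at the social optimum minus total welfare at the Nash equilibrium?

Hospital i's FOC: ∂u_i/∂s_i = α_i − s_i = 0, so s_i* = α_i.
NE contributions = (4, 1, 5, 1, 5); S = 16.
W^NE = (Σα)·S − ½Σα_i² = 16² − ½·68 = 222.
Planner sets s_i = Σα_j = 16 for every i, so S^SO = 5·16 = 80.
W^SO = (Σα)·S^SO − ½·5·(Σα)² = (5/2)·16² = 640.
Deadweight loss = W^SO − W^NE = 418.

418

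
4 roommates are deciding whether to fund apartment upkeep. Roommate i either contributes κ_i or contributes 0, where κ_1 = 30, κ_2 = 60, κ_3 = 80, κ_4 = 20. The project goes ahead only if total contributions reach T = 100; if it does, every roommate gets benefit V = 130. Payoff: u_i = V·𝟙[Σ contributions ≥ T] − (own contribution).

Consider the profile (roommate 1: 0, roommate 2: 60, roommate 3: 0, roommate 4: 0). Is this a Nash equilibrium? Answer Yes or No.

Total = 60 < 100: not provided.
Roommate 1 (pledges 0, payoff 0): pledging 30 → total 90, payoff -30. No gain.
Roommate 2 (pledges 60, payoff -60): dropping to 0 → total 0, payoff 0. Profitable deviation.

No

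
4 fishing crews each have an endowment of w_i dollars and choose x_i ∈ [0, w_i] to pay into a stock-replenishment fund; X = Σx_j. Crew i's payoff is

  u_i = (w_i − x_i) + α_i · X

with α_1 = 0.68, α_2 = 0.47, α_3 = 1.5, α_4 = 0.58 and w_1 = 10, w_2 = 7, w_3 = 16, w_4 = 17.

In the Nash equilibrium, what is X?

16

∂u_i/∂x_i = α_i − 1, so crew i contributes w_i if α_i > 1, else 0.
α_i > 1 for i ∈ {3}; NE contributions (0, 0, 16, 0), X = 16.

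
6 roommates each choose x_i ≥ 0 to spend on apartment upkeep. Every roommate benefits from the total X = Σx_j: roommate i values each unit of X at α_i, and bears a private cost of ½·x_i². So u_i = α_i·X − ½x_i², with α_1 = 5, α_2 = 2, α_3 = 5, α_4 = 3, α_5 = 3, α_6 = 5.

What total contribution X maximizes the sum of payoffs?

138

Planner FOC: ∂(Σu_j)/∂x_i = (Σα_j) − x_i = 0, so x_i^SO = Σα_j = 23 for every i; X^SO = 138.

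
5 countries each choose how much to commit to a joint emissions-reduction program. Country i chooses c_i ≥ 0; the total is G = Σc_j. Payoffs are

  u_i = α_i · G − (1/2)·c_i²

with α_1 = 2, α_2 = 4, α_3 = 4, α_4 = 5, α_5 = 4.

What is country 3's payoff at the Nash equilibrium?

Country i's FOC: ∂u_i/∂c_i = α_i − c_i = 0, so c_i* = α_i.
NE contributions = (2, 4, 4, 5, 4); G = 19.
u_3 = α_3·G − ½·(c_3)² = 4·19 − ½·4² = 68.

68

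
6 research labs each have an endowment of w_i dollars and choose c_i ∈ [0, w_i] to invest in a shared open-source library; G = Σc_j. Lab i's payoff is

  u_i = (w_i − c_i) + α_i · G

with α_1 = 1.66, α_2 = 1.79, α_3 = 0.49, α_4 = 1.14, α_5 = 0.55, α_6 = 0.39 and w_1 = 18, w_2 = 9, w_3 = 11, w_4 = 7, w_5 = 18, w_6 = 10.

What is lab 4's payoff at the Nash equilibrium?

∂u_i/∂c_i = α_i − 1, so lab i contributes w_i if α_i > 1, else 0.
α_i > 1 for i ∈ {1, 2, 4}; NE contributions (18, 9, 0, 7, 0, 0), G = 34.
u_4 = (7 − 7) + 1.14·34 = 38.76.

38.76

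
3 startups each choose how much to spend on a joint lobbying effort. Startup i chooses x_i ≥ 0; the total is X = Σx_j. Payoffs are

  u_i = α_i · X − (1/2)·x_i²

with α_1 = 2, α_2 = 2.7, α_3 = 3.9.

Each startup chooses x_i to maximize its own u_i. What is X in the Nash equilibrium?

Startup i's FOC: ∂u_i/∂x_i = α_i − x_i = 0, so x_i* = α_i.
NE contributions = (2, 2.7, 3.9); X = 8.6.

8.6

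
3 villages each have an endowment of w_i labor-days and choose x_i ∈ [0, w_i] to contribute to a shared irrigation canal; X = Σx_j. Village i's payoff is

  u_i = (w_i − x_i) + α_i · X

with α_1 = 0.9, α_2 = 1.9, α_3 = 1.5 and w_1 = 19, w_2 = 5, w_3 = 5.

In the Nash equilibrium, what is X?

10

∂u_i/∂x_i = α_i − 1, so village i contributes w_i if α_i > 1, else 0.
α_i > 1 for i ∈ {2, 3}; NE contributions (0, 5, 5), X = 10.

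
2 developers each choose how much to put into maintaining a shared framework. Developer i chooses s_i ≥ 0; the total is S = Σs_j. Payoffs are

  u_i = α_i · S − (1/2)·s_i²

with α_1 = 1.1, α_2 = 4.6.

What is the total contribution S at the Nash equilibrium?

5.7

Developer i's FOC: ∂u_i/∂s_i = α_i − s_i = 0, so s_i* = α_i.
NE contributions = (1.1, 4.6); S = 5.7.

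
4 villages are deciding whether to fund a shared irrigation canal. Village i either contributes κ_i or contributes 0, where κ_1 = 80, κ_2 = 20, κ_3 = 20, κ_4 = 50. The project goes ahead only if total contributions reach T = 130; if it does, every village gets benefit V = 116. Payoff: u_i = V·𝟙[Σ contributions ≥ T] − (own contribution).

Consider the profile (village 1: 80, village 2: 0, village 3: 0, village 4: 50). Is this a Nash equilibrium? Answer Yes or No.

Yes

Total = 130 ≥ 130: provided.
Village 1 (pledges 80, payoff 36): dropping to 0 → total 50, payoff 0. No gain.
Village 2 (pledges 0, payoff 116): pledging 20 → total 150, payoff 96. No gain.
Village 3 (pledges 0, payoff 116): pledging 20 → total 150, payoff 96. No gain.
Village 4 (pledges 50, payoff 66): dropping to 0 → total 80, payoff 0. No gain.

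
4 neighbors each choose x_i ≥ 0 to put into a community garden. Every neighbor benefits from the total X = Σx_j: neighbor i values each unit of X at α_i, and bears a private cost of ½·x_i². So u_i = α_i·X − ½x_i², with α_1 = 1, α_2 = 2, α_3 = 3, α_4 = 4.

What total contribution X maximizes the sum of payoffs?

40

Planner FOC: ∂(Σu_j)/∂x_i = (Σα_j) − x_i = 0, so x_i^SO = Σα_j = 10 for every i; X^SO = 40.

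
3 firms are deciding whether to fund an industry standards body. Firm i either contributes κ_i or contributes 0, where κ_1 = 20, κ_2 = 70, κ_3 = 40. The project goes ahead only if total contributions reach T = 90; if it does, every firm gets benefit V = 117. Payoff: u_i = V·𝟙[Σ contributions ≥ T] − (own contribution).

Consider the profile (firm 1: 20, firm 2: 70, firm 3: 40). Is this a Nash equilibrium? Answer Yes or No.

Total = 130 ≥ 90: provided.
Firm 1 (pledges 20, payoff 97): dropping to 0 → total 110, payoff 117. Profitable deviation.

No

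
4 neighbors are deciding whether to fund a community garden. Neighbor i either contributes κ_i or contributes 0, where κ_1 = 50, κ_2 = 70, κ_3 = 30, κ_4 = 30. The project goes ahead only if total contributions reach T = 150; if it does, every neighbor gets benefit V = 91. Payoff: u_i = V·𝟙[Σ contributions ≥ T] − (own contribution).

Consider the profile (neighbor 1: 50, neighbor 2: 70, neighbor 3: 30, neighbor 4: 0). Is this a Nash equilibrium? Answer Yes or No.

Total = 150 ≥ 150: provided.
Neighbor 1 (pledges 50, payoff 41): dropping to 0 → total 100, payoff 0. No gain.
Neighbor 2 (pledges 70, payoff 21): dropping to 0 → total 80, payoff 0. No gain.
Neighbor 3 (pledges 30, payoff 61): dropping to 0 → total 120, payoff 0. No gain.
Neighbor 4 (pledges 0, payoff 91): pledging 30 → total 180, payoff 61. No gain.

Yes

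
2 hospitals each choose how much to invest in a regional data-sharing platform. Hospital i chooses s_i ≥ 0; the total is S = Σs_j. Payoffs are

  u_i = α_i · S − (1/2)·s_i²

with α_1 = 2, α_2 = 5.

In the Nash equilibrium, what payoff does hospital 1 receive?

12

Hospital i's FOC: ∂u_i/∂s_i = α_i − s_i = 0, so s_i* = α_i.
NE contributions = (2, 5); S = 7.
u_1 = α_1·S − ½·(s_1)² = 2·7 − ½·2² = 12.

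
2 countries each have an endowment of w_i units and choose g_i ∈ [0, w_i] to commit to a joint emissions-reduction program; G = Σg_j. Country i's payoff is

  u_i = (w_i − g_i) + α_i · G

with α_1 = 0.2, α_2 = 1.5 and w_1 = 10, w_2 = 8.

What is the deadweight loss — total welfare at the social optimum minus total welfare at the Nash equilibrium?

∂u_i/∂g_i = α_i − 1, so country i contributes w_i if α_i > 1, else 0.
α_i > 1 for i ∈ {2}; NE contributions (0, 8), G = 8.
W^NE = Σw_i − G^NE + (Σα_i)·G^NE = 18 + 0.7·8 = 23.6.
Planner: ∂(Σu_j)/∂g_i = Σα_j − 1 = 0.7 > 0, so everyone contributes w_i; G^SO = 18, W^SO = 18 + 0.7·18 = 30.6.
Deadweight loss = 7.

7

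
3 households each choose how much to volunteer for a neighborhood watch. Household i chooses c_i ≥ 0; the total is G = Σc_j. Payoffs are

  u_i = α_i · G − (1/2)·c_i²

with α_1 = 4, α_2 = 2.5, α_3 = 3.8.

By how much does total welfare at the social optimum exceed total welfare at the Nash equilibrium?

71.39

Household i's FOC: ∂u_i/∂c_i = α_i − c_i = 0, so c_i* = α_i.
NE contributions = (4, 2.5, 3.8); G = 10.3.
W^NE = (Σα)·G − ½Σα_i² = 10.3² − ½·36.69 = 87.745.
Planner sets c_i = Σα_j = 10.3 for every i, so G^SO = 3·10.3 = 30.9.
W^SO = (Σα)·G^SO − ½·3·(Σα)² = (3/2)·10.3² = 159.135.
Deadweight loss = W^SO − W^NE = 71.39.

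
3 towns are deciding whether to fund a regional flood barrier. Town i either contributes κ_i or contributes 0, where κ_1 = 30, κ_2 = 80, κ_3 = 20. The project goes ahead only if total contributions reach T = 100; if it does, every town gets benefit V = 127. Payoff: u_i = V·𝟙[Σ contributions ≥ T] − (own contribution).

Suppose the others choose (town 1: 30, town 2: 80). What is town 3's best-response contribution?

Others' total = 110 ≥ 100; contributing adds cost 20 for no extra benefit.
Best response: 0.

0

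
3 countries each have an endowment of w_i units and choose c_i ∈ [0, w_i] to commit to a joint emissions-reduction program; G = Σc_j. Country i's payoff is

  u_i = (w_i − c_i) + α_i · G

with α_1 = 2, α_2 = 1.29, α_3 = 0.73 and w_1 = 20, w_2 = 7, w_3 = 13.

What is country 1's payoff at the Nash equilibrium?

∂u_i/∂c_i = α_i − 1, so country i contributes w_i if α_i > 1, else 0.
α_i > 1 for i ∈ {1, 2}; NE contributions (20, 7, 0), G = 27.
u_1 = (20 − 20) + 2·27 = 54.

54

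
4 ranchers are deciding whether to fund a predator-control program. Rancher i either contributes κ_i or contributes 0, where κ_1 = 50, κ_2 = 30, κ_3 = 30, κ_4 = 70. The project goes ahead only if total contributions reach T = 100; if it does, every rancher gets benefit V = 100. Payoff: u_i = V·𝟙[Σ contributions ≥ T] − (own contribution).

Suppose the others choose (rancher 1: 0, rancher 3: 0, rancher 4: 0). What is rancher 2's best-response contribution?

0

Others' total = 0. Even contributing 30 gives 30 < 100: no benefit either way.
Best response: 0.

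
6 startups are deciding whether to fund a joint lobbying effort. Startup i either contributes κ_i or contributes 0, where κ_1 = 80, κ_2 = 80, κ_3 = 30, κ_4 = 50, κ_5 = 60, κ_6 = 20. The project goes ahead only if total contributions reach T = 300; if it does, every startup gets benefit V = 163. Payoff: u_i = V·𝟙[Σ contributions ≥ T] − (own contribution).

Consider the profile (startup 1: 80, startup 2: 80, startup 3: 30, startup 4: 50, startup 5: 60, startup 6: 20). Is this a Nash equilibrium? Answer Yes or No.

Total = 320 ≥ 300: provided.
Startup 1 (pledges 80, payoff 83): dropping to 0 → total 240, payoff 0. No gain.
Startup 2 (pledges 80, payoff 83): dropping to 0 → total 240, payoff 0. No gain.
Startup 3 (pledges 30, payoff 133): dropping to 0 → total 290, payoff 0. No gain.
Startup 4 (pledges 50, payoff 113): dropping to 0 → total 270, payoff 0. No gain.
Startup 5 (pledges 60, payoff 103): dropping to 0 → total 260, payoff 0. No gain.
Startup 6 (pledges 20, payoff 143): dropping to 0 → total 300, payoff 163. Profitable deviation.

No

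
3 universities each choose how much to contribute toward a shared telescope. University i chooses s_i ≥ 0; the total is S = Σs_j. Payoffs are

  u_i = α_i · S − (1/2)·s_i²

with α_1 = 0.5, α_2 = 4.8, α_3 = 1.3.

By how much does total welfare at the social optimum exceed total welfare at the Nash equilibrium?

University i's FOC: ∂u_i/∂s_i = α_i − s_i = 0, so s_i* = α_i.
NE contributions = (0.5, 4.8, 1.3); S = 6.6.
W^NE = (Σα)·S − ½Σα_i² = 6.6² − ½·24.98 = 31.07.
Planner sets s_i = Σα_j = 6.6 for every i, so S^SO = 3·6.6 = 19.8.
W^SO = (Σα)·S^SO − ½·3·(Σα)² = (3/2)·6.6² = 65.34.
Deadweight loss = W^SO − W^NE = 34.27.

34.27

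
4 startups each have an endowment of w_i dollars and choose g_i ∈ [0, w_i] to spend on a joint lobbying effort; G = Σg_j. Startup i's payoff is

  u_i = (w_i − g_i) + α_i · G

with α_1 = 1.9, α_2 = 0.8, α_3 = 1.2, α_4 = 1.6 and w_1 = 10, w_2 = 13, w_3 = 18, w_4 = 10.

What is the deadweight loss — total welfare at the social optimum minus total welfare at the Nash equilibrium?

∂u_i/∂g_i = α_i − 1, so startup i contributes w_i if α_i > 1, else 0.
α_i > 1 for i ∈ {1, 3, 4}; NE contributions (10, 0, 18, 10), G = 38.
W^NE = Σw_i − G^NE + (Σα_i)·G^NE = 51 + 4.5·38 = 222.
Planner: ∂(Σu_j)/∂g_i = Σα_j − 1 = 4.5 > 0, so everyone contributes w_i; G^SO = 51, W^SO = 51 + 4.5·51 = 280.5.
Deadweight loss = 58.5.

58.5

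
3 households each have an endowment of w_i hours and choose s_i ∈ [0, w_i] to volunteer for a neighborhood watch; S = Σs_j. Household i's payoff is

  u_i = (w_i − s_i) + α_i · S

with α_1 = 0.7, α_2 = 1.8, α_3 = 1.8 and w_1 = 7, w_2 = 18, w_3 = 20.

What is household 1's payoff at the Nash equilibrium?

33.6

∂u_i/∂s_i = α_i − 1, so household i contributes w_i if α_i > 1, else 0.
α_i > 1 for i ∈ {2, 3}; NE contributions (0, 18, 20), S = 38.
u_1 = (7 − 0) + 0.7·38 = 33.6.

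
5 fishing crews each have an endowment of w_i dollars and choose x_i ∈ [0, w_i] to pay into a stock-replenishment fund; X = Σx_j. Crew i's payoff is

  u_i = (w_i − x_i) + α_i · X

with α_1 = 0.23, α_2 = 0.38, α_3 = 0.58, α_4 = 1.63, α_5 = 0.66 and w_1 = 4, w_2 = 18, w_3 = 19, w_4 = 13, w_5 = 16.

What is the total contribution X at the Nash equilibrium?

∂u_i/∂x_i = α_i − 1, so crew i contributes w_i if α_i > 1, else 0.
α_i > 1 for i ∈ {4}; NE contributions (0, 0, 0, 13, 0), X = 13.

13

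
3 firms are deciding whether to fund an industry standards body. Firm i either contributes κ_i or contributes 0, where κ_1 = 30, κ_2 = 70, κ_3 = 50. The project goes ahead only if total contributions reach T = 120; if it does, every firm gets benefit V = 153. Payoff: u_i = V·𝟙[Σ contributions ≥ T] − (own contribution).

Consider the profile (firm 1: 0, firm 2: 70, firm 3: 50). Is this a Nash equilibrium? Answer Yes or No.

Yes

Total = 120 ≥ 120: provided.
Firm 1 (pledges 0, payoff 153): pledging 30 → total 150, payoff 123. No gain.
Firm 2 (pledges 70, payoff 83): dropping to 0 → total 50, payoff 0. No gain.
Firm 3 (pledges 50, payoff 103): dropping to 0 → total 70, payoff 0. No gain.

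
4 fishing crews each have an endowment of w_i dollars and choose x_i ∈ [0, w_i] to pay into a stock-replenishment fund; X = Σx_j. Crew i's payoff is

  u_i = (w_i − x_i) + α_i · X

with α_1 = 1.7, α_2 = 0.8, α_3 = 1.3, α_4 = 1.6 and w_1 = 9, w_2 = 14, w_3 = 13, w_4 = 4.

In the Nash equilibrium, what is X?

∂u_i/∂x_i = α_i − 1, so crew i contributes w_i if α_i > 1, else 0.
α_i > 1 for i ∈ {1, 3, 4}; NE contributions (9, 0, 13, 4), X = 26.

26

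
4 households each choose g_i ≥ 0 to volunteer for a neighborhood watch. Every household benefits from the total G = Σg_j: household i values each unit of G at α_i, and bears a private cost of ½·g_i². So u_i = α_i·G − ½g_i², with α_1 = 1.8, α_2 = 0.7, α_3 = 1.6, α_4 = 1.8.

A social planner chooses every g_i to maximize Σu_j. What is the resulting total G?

23.6

Planner FOC: ∂(Σu_j)/∂g_i = (Σα_j) − g_i = 0, so g_i^SO = Σα_j = 5.9 for every i; G^SO = 23.6.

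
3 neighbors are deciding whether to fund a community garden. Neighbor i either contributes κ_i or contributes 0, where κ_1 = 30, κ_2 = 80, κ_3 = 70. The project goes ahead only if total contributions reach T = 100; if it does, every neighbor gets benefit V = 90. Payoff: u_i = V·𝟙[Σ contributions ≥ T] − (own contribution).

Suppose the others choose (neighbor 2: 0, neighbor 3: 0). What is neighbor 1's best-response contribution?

Others' total = 0. Even contributing 30 gives 30 < 100: no benefit either way.
Best response: 0.

0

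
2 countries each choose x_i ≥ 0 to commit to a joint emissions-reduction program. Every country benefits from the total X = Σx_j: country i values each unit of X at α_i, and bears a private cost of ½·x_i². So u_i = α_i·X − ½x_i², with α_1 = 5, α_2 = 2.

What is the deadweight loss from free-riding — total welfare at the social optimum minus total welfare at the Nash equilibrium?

Country i's FOC: ∂u_i/∂x_i = α_i − x_i = 0, so x_i* = α_i.
NE contributions = (5, 2); X = 7.
W^NE = (Σα)·X − ½Σα_i² = 7² − ½·29 = 34.5.
Planner sets x_i = Σα_j = 7 for every i, so X^SO = 2·7 = 14.
W^SO = (Σα)·X^SO − ½·2·(Σα)² = (2/2)·7² = 49.
Deadweight loss = W^SO − W^NE = 14.5.

14.5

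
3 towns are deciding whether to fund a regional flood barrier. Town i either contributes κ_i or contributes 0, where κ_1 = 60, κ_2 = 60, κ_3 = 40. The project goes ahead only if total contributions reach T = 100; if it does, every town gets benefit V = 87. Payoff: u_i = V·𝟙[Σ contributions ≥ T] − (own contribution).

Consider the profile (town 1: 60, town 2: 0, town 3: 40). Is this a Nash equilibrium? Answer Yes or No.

Yes

Total = 100 ≥ 100: provided.
Town 1 (pledges 60, payoff 27): dropping to 0 → total 40, payoff 0. No gain.
Town 2 (pledges 0, payoff 87): pledging 60 → total 160, payoff 27. No gain.
Town 3 (pledges 40, payoff 47): dropping to 0 → total 60, payoff 0. No gain.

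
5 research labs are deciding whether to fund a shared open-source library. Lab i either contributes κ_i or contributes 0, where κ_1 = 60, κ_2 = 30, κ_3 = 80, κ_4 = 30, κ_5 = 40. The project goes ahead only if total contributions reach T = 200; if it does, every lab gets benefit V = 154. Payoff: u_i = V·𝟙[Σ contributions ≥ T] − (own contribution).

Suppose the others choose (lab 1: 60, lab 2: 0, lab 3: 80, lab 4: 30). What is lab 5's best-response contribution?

40

Others' total = 170. Contributing 40 brings total to 210 ≥ 200: gain V − κ_5 = 114.
Best response: 40.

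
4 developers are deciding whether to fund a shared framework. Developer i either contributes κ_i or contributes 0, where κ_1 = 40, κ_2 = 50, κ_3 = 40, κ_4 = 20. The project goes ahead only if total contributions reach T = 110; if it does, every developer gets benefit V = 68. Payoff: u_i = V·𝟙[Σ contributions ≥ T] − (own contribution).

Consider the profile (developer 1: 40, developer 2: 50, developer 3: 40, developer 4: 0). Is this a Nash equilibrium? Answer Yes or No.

Total = 130 ≥ 110: provided.
Developer 1 (pledges 40, payoff 28): dropping to 0 → total 90, payoff 0. No gain.
Developer 2 (pledges 50, payoff 18): dropping to 0 → total 80, payoff 0. No gain.
Developer 3 (pledges 40, payoff 28): dropping to 0 → total 90, payoff 0. No gain.
Developer 4 (pledges 0, payoff 68): pledging 20 → total 150, payoff 48. No gain.

Yes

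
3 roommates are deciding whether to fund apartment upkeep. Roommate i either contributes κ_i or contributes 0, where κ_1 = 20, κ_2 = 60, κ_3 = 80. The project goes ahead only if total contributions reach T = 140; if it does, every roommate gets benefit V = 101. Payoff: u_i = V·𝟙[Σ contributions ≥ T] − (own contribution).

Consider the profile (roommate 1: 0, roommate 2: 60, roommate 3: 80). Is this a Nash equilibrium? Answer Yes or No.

Yes

Total = 140 ≥ 140: provided.
Roommate 1 (pledges 0, payoff 101): pledging 20 → total 160, payoff 81. No gain.
Roommate 2 (pledges 60, payoff 41): dropping to 0 → total 80, payoff 0. No gain.
Roommate 3 (pledges 80, payoff 21): dropping to 0 → total 60, payoff 0. No gain.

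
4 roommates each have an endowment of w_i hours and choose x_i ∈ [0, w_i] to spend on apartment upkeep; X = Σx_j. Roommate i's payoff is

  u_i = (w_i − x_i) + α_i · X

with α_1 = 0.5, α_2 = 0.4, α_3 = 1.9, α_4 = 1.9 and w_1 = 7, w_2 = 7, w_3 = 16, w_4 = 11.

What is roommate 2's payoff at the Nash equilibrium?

∂u_i/∂x_i = α_i − 1, so roommate i contributes w_i if α_i > 1, else 0.
α_i > 1 for i ∈ {3, 4}; NE contributions (0, 0, 16, 11), X = 27.
u_2 = (7 − 0) + 0.4·27 = 17.8.

17.8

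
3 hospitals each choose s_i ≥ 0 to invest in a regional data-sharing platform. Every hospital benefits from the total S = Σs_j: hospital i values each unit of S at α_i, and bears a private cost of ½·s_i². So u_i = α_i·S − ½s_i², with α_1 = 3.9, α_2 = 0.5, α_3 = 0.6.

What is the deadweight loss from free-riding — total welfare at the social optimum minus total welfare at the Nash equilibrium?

20.41

Hospital i's FOC: ∂u_i/∂s_i = α_i − s_i = 0, so s_i* = α_i.
NE contributions = (3.9, 0.5, 0.6); S = 5.
W^NE = (Σα)·S − ½Σα_i² = 5² − ½·15.82 = 17.09.
Planner sets s_i = Σα_j = 5 for every i, so S^SO = 3·5 = 15.
W^SO = (Σα)·S^SO − ½·3·(Σα)² = (3/2)·5² = 37.5.
Deadweight loss = W^SO − W^NE = 20.41.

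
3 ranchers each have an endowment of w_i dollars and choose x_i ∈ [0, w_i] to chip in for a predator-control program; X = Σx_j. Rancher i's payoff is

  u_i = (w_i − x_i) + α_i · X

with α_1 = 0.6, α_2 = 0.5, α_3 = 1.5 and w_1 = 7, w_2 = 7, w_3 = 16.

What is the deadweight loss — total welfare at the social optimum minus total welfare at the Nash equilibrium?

22.4

∂u_i/∂x_i = α_i − 1, so rancher i contributes w_i if α_i > 1, else 0.
α_i > 1 for i ∈ {3}; NE contributions (0, 0, 16), X = 16.
W^NE = Σw_i − X^NE + (Σα_i)·X^NE = 30 + 1.6·16 = 55.6.
Planner: ∂(Σu_j)/∂x_i = Σα_j − 1 = 1.6 > 0, so everyone contributes w_i; X^SO = 30, W^SO = 30 + 1.6·30 = 78.
Deadweight loss = 22.4.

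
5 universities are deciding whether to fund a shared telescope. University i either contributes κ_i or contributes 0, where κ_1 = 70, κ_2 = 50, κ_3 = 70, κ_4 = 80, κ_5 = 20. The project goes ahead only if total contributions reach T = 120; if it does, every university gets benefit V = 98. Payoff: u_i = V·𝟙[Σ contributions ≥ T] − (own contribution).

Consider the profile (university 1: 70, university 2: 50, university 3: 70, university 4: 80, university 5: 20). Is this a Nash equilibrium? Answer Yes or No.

Total = 290 ≥ 120: provided.
University 1 (pledges 70, payoff 28): dropping to 0 → total 220, payoff 98. Profitable deviation.

No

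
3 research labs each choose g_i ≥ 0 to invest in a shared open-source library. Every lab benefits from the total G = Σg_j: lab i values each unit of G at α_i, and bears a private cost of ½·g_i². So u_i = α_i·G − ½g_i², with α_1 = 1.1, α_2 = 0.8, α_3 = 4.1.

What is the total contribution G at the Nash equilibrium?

6

Lab i's FOC: ∂u_i/∂g_i = α_i − g_i = 0, so g_i* = α_i.
NE contributions = (1.1, 0.8, 4.1); G = 6.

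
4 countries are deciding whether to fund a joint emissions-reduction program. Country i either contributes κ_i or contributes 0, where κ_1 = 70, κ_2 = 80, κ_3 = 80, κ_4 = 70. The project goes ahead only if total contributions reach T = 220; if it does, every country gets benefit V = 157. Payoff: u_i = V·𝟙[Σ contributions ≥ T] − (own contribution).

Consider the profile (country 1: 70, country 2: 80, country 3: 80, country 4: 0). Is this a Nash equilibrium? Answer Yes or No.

Yes

Total = 230 ≥ 220: provided.
Country 1 (pledges 70, payoff 87): dropping to 0 → total 160, payoff 0. No gain.
Country 2 (pledges 80, payoff 77): dropping to 0 → total 150, payoff 0. No gain.
Country 3 (pledges 80, payoff 77): dropping to 0 → total 150, payoff 0. No gain.
Country 4 (pledges 0, payoff 157): pledging 70 → total 300, payoff 87. No gain.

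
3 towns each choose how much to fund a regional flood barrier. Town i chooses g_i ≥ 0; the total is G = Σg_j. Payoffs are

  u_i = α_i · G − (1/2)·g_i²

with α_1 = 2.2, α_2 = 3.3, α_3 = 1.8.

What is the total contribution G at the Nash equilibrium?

Town i's FOC: ∂u_i/∂g_i = α_i − g_i = 0, so g_i* = α_i.
NE contributions = (2.2, 3.3, 1.8); G = 7.3.

7.3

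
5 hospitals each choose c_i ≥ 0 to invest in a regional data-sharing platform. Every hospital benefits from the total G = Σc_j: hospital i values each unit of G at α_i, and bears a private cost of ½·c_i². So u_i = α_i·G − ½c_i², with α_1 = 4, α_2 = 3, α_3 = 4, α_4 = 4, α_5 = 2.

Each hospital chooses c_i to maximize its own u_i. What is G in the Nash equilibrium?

17

Hospital i's FOC: ∂u_i/∂c_i = α_i − c_i = 0, so c_i* = α_i.
NE contributions = (4, 3, 4, 4, 2); G = 17.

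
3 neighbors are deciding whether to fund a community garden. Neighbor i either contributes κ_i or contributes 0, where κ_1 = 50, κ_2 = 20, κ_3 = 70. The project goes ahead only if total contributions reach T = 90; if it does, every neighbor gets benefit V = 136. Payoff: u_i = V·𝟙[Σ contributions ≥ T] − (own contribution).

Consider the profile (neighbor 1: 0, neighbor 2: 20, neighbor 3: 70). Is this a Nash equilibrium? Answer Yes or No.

Yes

Total = 90 ≥ 90: provided.
Neighbor 1 (pledges 0, payoff 136): pledging 50 → total 140, payoff 86. No gain.
Neighbor 2 (pledges 20, payoff 116): dropping to 0 → total 70, payoff 0. No gain.
Neighbor 3 (pledges 70, payoff 66): dropping to 0 → total 20, payoff 0. No gain.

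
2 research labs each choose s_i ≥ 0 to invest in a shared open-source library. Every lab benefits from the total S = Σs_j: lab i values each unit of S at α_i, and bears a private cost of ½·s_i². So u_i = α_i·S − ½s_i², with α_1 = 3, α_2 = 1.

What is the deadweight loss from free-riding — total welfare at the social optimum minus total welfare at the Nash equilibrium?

Lab i's FOC: ∂u_i/∂s_i = α_i − s_i = 0, so s_i* = α_i.
NE contributions = (3, 1); S = 4.
W^NE = (Σα)·S − ½Σα_i² = 4² − ½·10 = 11.
Planner sets s_i = Σα_j = 4 for every i, so S^SO = 2·4 = 8.
W^SO = (Σα)·S^SO − ½·2·(Σα)² = (2/2)·4² = 16.
Deadweight loss = W^SO − W^NE = 5.

5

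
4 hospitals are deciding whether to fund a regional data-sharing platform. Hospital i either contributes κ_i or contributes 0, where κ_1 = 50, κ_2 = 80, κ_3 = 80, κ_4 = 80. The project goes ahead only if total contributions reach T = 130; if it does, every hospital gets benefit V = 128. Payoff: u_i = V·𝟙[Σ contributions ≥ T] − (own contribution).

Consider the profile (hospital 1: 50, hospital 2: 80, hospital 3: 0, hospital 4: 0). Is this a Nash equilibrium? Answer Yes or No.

Yes

Total = 130 ≥ 130: provided.
Hospital 1 (pledges 50, payoff 78): dropping to 0 → total 80, payoff 0. No gain.
Hospital 2 (pledges 80, payoff 48): dropping to 0 → total 50, payoff 0. No gain.
Hospital 3 (pledges 0, payoff 128): pledging 80 → total 210, payoff 48. No gain.
Hospital 4 (pledges 0, payoff 128): pledging 80 → total 210, payoff 48. No gain.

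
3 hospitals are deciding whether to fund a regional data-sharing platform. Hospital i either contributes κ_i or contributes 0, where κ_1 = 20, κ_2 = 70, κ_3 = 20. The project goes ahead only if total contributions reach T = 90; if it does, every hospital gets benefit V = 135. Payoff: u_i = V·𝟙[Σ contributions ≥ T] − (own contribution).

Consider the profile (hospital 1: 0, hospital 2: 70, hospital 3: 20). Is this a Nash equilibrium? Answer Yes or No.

Yes

Total = 90 ≥ 90: provided.
Hospital 1 (pledges 0, payoff 135): pledging 20 → total 110, payoff 115. No gain.
Hospital 2 (pledges 70, payoff 65): dropping to 0 → total 20, payoff 0. No gain.
Hospital 3 (pledges 20, payoff 115): dropping to 0 → total 70, payoff 0. No gain.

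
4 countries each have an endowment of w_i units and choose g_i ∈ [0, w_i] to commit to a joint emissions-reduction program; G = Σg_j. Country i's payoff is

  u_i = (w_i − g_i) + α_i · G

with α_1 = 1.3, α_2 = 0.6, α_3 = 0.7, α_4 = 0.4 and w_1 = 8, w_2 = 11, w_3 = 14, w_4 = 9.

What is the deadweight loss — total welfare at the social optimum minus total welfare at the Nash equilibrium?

∂u_i/∂g_i = α_i − 1, so country i contributes w_i if α_i > 1, else 0.
α_i > 1 for i ∈ {1}; NE contributions (8, 0, 0, 0), G = 8.
W^NE = Σw_i − G^NE + (Σα_i)·G^NE = 42 + 2·8 = 58.
Planner: ∂(Σu_j)/∂g_i = Σα_j − 1 = 2 > 0, so everyone contributes w_i; G^SO = 42, W^SO = 42 + 2·42 = 126.
Deadweight loss = 68.

68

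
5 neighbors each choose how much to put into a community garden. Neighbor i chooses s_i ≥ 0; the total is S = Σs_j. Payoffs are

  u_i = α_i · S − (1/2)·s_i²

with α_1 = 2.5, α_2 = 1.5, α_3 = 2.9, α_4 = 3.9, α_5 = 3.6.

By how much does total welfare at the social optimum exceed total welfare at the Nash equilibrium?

333.58

Neighbor i's FOC: ∂u_i/∂s_i = α_i − s_i = 0, so s_i* = α_i.
NE contributions = (2.5, 1.5, 2.9, 3.9, 3.6); S = 14.4.
W^NE = (Σα)·S − ½Σα_i² = 14.4² − ½·45.08 = 184.82.
Planner sets s_i = Σα_j = 14.4 for every i, so S^SO = 5·14.4 = 72.
W^SO = (Σα)·S^SO − ½·5·(Σα)² = (5/2)·14.4² = 518.4.
Deadweight loss = W^SO − W^NE = 333.58.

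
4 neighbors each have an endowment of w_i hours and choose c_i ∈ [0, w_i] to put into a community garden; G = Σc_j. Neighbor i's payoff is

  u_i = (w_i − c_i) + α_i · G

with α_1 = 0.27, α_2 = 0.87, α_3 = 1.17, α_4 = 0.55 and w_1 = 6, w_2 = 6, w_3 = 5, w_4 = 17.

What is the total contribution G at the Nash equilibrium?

∂u_i/∂c_i = α_i − 1, so neighbor i contributes w_i if α_i > 1, else 0.
α_i > 1 for i ∈ {3}; NE contributions (0, 0, 5, 0), G = 5.

5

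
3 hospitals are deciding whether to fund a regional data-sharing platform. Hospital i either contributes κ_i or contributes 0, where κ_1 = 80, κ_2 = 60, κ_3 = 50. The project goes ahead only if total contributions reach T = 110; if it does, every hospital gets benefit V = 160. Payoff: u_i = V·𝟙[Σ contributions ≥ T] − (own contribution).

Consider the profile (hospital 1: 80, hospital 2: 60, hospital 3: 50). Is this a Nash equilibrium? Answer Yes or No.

No

Total = 190 ≥ 110: provided.
Hospital 1 (pledges 80, payoff 80): dropping to 0 → total 110, payoff 160. Profitable deviation.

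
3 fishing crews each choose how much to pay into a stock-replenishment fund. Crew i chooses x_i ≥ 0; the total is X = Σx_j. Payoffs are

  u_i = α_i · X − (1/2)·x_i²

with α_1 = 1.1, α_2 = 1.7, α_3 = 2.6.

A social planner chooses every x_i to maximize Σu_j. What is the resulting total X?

Planner FOC: ∂(Σu_j)/∂x_i = (Σα_j) − x_i = 0, so x_i^SO = Σα_j = 5.4 for every i; X^SO = 16.2.

16.2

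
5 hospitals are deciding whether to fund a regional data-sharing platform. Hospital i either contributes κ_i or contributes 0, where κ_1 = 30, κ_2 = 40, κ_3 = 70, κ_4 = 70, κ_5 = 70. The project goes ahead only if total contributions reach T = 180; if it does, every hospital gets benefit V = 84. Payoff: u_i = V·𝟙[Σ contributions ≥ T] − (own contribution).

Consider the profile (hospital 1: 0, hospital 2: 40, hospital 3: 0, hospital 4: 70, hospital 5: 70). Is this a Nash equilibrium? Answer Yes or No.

Yes

Total = 180 ≥ 180: provided.
Hospital 1 (pledges 0, payoff 84): pledging 30 → total 210, payoff 54. No gain.
Hospital 2 (pledges 40, payoff 44): dropping to 0 → total 140, payoff 0. No gain.
Hospital 3 (pledges 0, payoff 84): pledging 70 → total 250, payoff 14. No gain.
Hospital 4 (pledges 70, payoff 14): dropping to 0 → total 110, payoff 0. No gain.
Hospital 5 (pledges 70, payoff 14): dropping to 0 → total 110, payoff 0. No gain.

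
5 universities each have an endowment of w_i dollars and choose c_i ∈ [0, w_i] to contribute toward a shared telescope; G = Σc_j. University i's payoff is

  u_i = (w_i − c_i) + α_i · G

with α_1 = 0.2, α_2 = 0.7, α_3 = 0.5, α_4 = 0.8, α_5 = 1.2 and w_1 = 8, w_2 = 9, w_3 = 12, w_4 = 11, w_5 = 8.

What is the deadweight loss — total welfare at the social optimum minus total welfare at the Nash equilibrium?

∂u_i/∂c_i = α_i − 1, so university i contributes w_i if α_i > 1, else 0.
α_i > 1 for i ∈ {5}; NE contributions (0, 0, 0, 0, 8), G = 8.
W^NE = Σw_i − G^NE + (Σα_i)·G^NE = 48 + 2.4·8 = 67.2.
Planner: ∂(Σu_j)/∂c_i = Σα_j − 1 = 2.4 > 0, so everyone contributes w_i; G^SO = 48, W^SO = 48 + 2.4·48 = 163.2.
Deadweight loss = 96.

96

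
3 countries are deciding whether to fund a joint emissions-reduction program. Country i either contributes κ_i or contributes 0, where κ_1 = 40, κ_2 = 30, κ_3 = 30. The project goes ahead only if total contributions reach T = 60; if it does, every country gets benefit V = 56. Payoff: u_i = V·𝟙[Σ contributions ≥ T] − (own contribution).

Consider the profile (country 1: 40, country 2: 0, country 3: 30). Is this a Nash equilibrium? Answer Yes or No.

Yes

Total = 70 ≥ 60: provided.
Country 1 (pledges 40, payoff 16): dropping to 0 → total 30, payoff 0. No gain.
Country 2 (pledges 0, payoff 56): pledging 30 → total 100, payoff 26. No gain.
Country 3 (pledges 30, payoff 26): dropping to 0 → total 40, payoff 0. No gain.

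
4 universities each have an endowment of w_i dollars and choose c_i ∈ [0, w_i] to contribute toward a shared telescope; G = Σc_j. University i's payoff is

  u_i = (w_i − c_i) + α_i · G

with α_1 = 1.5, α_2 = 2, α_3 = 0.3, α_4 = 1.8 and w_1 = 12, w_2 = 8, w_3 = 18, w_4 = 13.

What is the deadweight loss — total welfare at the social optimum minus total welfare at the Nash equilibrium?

82.8

∂u_i/∂c_i = α_i − 1, so university i contributes w_i if α_i > 1, else 0.
α_i > 1 for i ∈ {1, 2, 4}; NE contributions (12, 8, 0, 13), G = 33.
W^NE = Σw_i − G^NE + (Σα_i)·G^NE = 51 + 4.6·33 = 202.8.
Planner: ∂(Σu_j)/∂c_i = Σα_j − 1 = 4.6 > 0, so everyone contributes w_i; G^SO = 51, W^SO = 51 + 4.6·51 = 285.6.
Deadweight loss = 82.8.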